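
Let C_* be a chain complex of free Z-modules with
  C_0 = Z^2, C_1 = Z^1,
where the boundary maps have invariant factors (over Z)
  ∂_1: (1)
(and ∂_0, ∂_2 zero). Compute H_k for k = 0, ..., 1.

H_0 ≅ Z,  H_1 = 0.

H_0: b_0 = 2 − 0 − 1 = 1; torsion from ∂_1 factors > 1: none. So H_0 ≅ Z.
H_1: b_1 = 1 − 1 − 0 = 0; torsion from ∂_2 factors > 1: none. So H_1 ≅ 0.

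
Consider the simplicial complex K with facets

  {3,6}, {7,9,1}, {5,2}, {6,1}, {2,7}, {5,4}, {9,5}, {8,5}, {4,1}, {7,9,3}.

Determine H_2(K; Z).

H_2 = 0.

Fix the vertex order 1 < 2 < 3 < 4 < 5 < 6 < 7 < 8 < 9 and write every simplex with vertices in increasing order. Then dim K = 2 and the simplices of K are:

  0-simplices (9): [1], [2], [3], [4], [5], [6], [7], [8], [9]
  1-simplices (13): [1,4], [1,6], [1,7], [1,9], [2,5], [2,7], [3,6], [3,7], [3,9], [4,5], [5,8], [5,9], [7,9]
  2-simplices (2): [1,7,9], [3,7,9]

so the chain groups are C_0 ≅ Z^9, C_1 ≅ Z^13, C_2 ≅ Z^2.

Boundary ∂_1: C_1 → C_0 is given by ∂[p,q] = [q] − [p].
The 9×13 boundary matrix has rank 8 and Smith normal form diag(1,1,1,1,1,1,1,1).

Boundary ∂_2: C_2 → C_1 sends each 2-simplex [p,q,r] to [q,r] − [p,r] + [p,q]. For instance
  ∂[1,7,9] = [7,9] − [1,9] + [1,7],
  ∂[3,7,9] = [7,9] − [3,9] + [3,7].
This gives a 13×2 integer matrix of rank 2; reducing to Smith normal form yields diagonal entries (1,1).

Reading off H_k = ker ∂_k / im ∂_{k+1}:

  H_2: rank ker ∂_2 − rank ∂_3 = (2 − 2) − 0 = 0, and there is no ∂_3, so H_2 = 0.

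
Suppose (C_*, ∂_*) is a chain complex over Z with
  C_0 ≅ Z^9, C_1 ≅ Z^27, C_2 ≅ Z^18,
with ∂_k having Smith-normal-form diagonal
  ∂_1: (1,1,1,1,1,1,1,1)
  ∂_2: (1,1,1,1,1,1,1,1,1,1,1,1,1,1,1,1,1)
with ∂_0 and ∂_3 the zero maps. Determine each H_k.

H_0 = Z,  H_1 = Z^2,  H_2 = Z.

H_0: b_0 = 9 − 0 − 8 = 1; torsion from ∂_1 factors > 1: none. So H_0 = Z.
H_1: b_1 = 27 − 8 − 17 = 2; torsion from ∂_2 factors > 1: none. So H_1 = Z^2.
H_2: b_2 = 18 − 17 − 0 = 1; torsion from ∂_3 factors > 1: none. So H_2 = Z.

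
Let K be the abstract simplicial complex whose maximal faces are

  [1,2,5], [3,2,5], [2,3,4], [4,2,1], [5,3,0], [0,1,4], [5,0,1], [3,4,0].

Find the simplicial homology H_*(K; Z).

Order the vertices as 0 < 1 < 2 < 3 < 4 < 5. Listing each simplex with vertices in this order, K has dimension 2 with simplices:

  0-simplices (6): [0], [1], [2], [3], [4], [5]
  1-simplices (12): [0,1], [0,3], [0,4], [0,5], [1,2], [1,4], [1,5], [2,3], [2,4], [2,5], [3,4], [3,5]
  2-simplices (8): [0,1,4], [0,1,5], [0,3,4], [0,3,5], [1,2,4], [1,2,5], [2,3,4], [2,3,5]

giving chain groups C_0 ≅ Z^6, C_1 ≅ Z^12, C_2 ≅ Z^8.

Boundary ∂_1: C_1 → C_0 maps an edge to its endpoints' difference, ∂[p,q] = q − p.
As a 6×12 matrix over Z this has rank 5, with invariant factors (1,1,1,1,1).

∂_2: C_2 → C_1 maps a triangle to the signed sum of its edges. For instance
  ∂[0,3,5] = [3,5] − [0,5] + [0,3],
  ∂[0,1,5] = [1,5] − [0,5] + [0,1].
As a 12×8 matrix over Z this has rank 7, with invariant factors (1,1,1,1,1,1,1).

Computing H_k = (kernel of ∂_k) / (image of ∂_{k+1}):

  H_0: rank C_0 − rank ∂_1 = 6 − 5 = 1, and the invariant factors of ∂_1 are all 1, so H_0 = Z.
  H_1: rank ker ∂_1 − rank ∂_2 = (12 − 5) − 7 = 0, and the invariant factors of ∂_2 are all 1, so H_1 = 0.
  H_2: rank ker ∂_2 − rank ∂_3 = (8 − 7) − 0 = 1, and there is no ∂_3, so H_2 = Z.

As a check, the Euler characteristic is 6 − 12 + 8 = 2, which agrees with 1 − 0 + 1 = 2.

H_0 = Z,  H_1 = 0,  H_2 = Z.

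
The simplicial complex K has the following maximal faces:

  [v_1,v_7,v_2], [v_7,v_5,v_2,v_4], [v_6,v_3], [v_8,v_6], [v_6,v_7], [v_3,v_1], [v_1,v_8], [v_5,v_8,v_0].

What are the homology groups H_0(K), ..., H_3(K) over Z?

H_0 = Z,  H_1 = Z^3,  H_2 = 0,  H_3 = 0.

Take the total order v_0 < v_1 < v_2 < v_3 < v_4 < v_5 < v_6 < v_7 < v_8 on the vertex set. Then K (dimension 3) consists of the simplices:

  0-simplices (9): [v_0], [v_1], [v_2], [v_3], [v_4], [v_5], [v_6], [v_7], [v_8]
  1-simplices (16): (16 of them)
  2-simplices (6): [v_0,v_5,v_8], [v_1,v_2,v_7], [v_2,v_4,v_5], [v_2,v_4,v_7], [v_2,v_5,v_7], [v_4,v_5,v_7]
  3-simplices (1): [v_2,v_4,v_5,v_7]

Hence C_0 ≅ Z^9, C_1 ≅ Z^16, C_2 ≅ Z^6, C_3 ≅ Z^1.

Boundary ∂_1: C_1 → C_0 sends each edge [p,q] (with p < q) to q − p.
As a 9×16 matrix over Z this has rank 8, with invariant factors (1,1,1,1,1,1,1,1).

The boundary map ∂_2: C_2 → C_1 sends each 2-simplex [p,q,r] to [q,r] − [p,r] + [p,q]. For instance
  ∂[v_2,v_5,v_7] = [v_5,v_7] − [v_2,v_7] + [v_2,v_5],
  ∂[v_2,v_4,v_5] = [v_4,v_5] − [v_2,v_5] + [v_2,v_4].
This gives a 16×6 integer matrix of rank 5; reducing to Smith normal form yields diagonal entries (1,1,1,1,1).

The boundary map ∂_3: C_3 → C_2 sends each 3-simplex σ to the alternating sum Σ_i (−1)^i (σ with its i-th vertex removed). For instance
  ∂[v_2,v_4,v_5,v_7] = [v_4,v_5,v_7] − [v_2,v_5,v_7] + [v_2,v_4,v_7] − [v_2,v_4,v_5].
As a 6×1 matrix over Z this has rank 1, with invariant factors (1).

From H_k ≅ ker(∂_k) / im(∂_{k+1}) we obtain:

  H_0: rank C_0 − rank ∂_1 = 9 − 8 = 1, and the invariant factors of ∂_1 are all 1, so H_0 = Z.
  H_1: rank ker ∂_1 − rank ∂_2 = (16 − 8) − 5 = 3, and the invariant factors of ∂_2 are all 1, so H_1 = Z^3.
  H_2: rank ker ∂_2 − rank ∂_3 = (6 − 5) − 1 = 0, and the invariant factors of ∂_3 are all 1, so H_2 = 0.
  H_3: rank ker ∂_3 − rank ∂_4 = (1 − 1) − 0 = 0, and there is no ∂_4, so H_3 = 0.

As a check, the Euler characteristic is 9 − 16 + 6 − 1 = -2, which agrees with 1 − 3 + 0 − 0 = -2.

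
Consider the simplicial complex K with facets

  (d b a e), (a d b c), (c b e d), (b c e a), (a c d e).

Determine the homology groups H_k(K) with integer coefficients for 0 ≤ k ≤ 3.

H_0 ≅ Z,  H_1 = 0,  H_2 = 0,  H_3 ≅ Z.

K has 5 vertices, 10 edges, 10 triangles, 5 3-simplices.
rank ∂_0 = 0, rank ∂_1 = 4 ⇒ b_0 = 5 − 0 − 4 = 1; all invariant factors of ∂_1 are 1 so no torsion. So H_0 = Z.
rank ∂_1 = 4, rank ∂_2 = 6 ⇒ b_1 = 10 − 4 − 6 = 0; all invariant factors of ∂_2 are 1 so no torsion. So H_1 = 0.
rank ∂_2 = 6, rank ∂_3 = 4 ⇒ b_2 = 10 − 6 − 4 = 0; all invariant factors of ∂_3 are 1 so no torsion. So H_2 = 0.
rank ∂_3 = 4, rank ∂_4 = 0 ⇒ b_3 = 5 − 4 − 0 = 1. So H_3 = Z.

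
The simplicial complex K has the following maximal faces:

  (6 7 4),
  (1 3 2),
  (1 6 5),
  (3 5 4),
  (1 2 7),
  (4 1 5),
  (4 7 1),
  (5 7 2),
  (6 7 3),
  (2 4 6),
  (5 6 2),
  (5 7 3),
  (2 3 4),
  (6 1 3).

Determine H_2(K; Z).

Take the total order 1 < 2 < 3 < 4 < 5 < 6 < 7 on the vertex set. Then K (dimension 2) consists of the simplices:

  0-simplices (7): [1], [2], [3], [4], [5], [6], [7]
  1-simplices (21): [1,2], [1,3], [1,4], [1,5], [1,6], [1,7], [2,3], [2,4], [2,5], [2,6], [2,7], [3,4], [3,5], [3,6], [3,7], [4,5], [4,6], [4,7], [5,6], [5,7], [6,7]
  2-simplices (14): [1,2,3], [1,2,7], [1,3,6], [1,4,5], [1,4,7], [1,5,6], [2,3,4], [2,4,6], [2,5,6], [2,5,7], [3,4,5], [3,5,7], [3,6,7], [4,6,7]

giving chain groups C_0 ≅ Z^7, C_1 ≅ Z^21, C_2 ≅ Z^14.

The boundary map ∂_1: C_1 → C_0 sends each edge [p,q] (with p < q) to q − p.
The resulting 7×21 matrix has rank 6, and its Smith normal form has invariant factors (1,1,1,1,1,1).

∂_2: C_2 → C_1 sends each 2-simplex [p,q,r] to [q,r] − [p,r] + [p,q]. For instance
  ∂[1,4,7] = [4,7] − [1,7] + [1,4],
  ∂[2,5,6] = [5,6] − [2,6] + [2,5].
This gives a 21×14 integer matrix of rank 13; reducing to Smith normal form yields diagonal entries (1,1,1,1,1,1,1,1,1,1,1,1,1).

Computing H_k = (kernel of ∂_k) / (image of ∂_{k+1}):

  H_2: rank ker ∂_2 − rank ∂_3 = (14 − 13) − 0 = 1, and there is no ∂_3, so H_2 = Z.

H_2 = Z.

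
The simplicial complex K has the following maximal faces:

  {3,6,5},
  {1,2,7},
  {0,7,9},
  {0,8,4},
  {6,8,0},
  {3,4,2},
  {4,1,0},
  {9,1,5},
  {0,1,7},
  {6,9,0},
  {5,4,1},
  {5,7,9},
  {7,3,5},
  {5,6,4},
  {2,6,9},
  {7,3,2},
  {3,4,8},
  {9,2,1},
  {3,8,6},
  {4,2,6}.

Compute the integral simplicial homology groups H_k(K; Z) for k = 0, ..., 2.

H_0 = Z,  H_1 = Z ⊕ Z/2Z,  H_2 = 0.

Order the vertices as 0 < 1 < 2 < 3 < 4 < 5 < 6 < 7 < 8 < 9. Listing each simplex with vertices in this order, K has dimension 2 with simplices:

  0-simplices (10): [0], [1], [2], [3], [4], [5], [6], [7], [8], [9]
  1-simplices (30): (30 of them)
  2-simplices (20): (20 of them)

Hence C_0 ≅ Z^10, C_1 ≅ Z^30, C_2 ≅ Z^20.

∂_1: C_1 → C_0 is given by ∂[p,q] = [q] − [p]. For instance
  ∂[3,5] = [5] − [3].
The 10×30 boundary matrix has rank 9 and Smith normal form diag(1,1,1,1,1,1,1,1,1).

Boundary ∂_2: C_2 → C_1 acts by ∂[p,q,r] = [q,r] − [p,r] + [p,q]. For instance
  ∂[4,5,6] = [5,6] − [4,6] + [4,5],
  ∂[0,7,9] = [7,9] − [0,9] + [0,7].
The resulting 30×20 matrix has rank 20, and its Smith normal form has invariant factors (1,1,1,1,1,1,1,1,1,1,1,1,1,1,1,1,1,1,1,2).

Computing H_k = (kernel of ∂_k) / (image of ∂_{k+1}):

  H_0: rank C_0 − rank ∂_1 = 10 − 9 = 1, and the invariant factors of ∂_1 are all 1, so H_0 ≅ Z.
  H_1: rank ker ∂_1 − rank ∂_2 = (30 − 9) − 20 = 1, and ∂_2 has invariant factor 2 > 1, so H_1 ≅ Z ⊕ Z/2Z.
  H_2: rank ker ∂_2 − rank ∂_3 = (20 − 20) − 0 = 0, and there is no ∂_3, so H_2 ≅ 0.

(K is a triangulation of the Klein bottle.)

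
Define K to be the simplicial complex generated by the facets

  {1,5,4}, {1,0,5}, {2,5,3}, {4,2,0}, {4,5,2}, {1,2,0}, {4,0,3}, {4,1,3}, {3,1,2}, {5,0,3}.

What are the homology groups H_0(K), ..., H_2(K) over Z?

Take the total order 0 < 1 < 2 < 3 < 4 < 5 on the vertex set. Then K (dimension 2) consists of the simplices:

  0-simplices (6): [0], [1], [2], [3], [4], [5]
  1-simplices (15): [0,1], [0,2], [0,3], [0,4], [0,5], [1,2], [1,3], [1,4], [1,5], [2,3], [2,4], [2,5], [3,4], [3,5], [4,5]
  2-simplices (10): [0,1,2], [0,1,5], [0,2,4], [0,3,4], [0,3,5], [1,2,3], [1,3,4], [1,4,5], [2,3,5], [2,4,5]

giving chain groups C_0 ≅ Z^6, C_1 ≅ Z^15, C_2 ≅ Z^10.

The boundary map ∂_1: C_1 → C_0 is given by ∂[p,q] = [q] − [p]. For instance
  ∂[3,4] = [4] − [3].
As a 6×15 matrix over Z this has rank 5, with invariant factors (1,1,1,1,1).

∂_2: C_2 → C_1 acts by ∂[p,q,r] = [q,r] − [p,r] + [p,q]. For instance
  ∂[2,3,5] = [3,5] − [2,5] + [2,3],
  ∂[0,1,2] = [1,2] − [0,2] + [0,1].
This gives a 15×10 integer matrix of rank 10; reducing to Smith normal form yields diagonal entries (1,1,1,1,1,1,1,1,1,2).

Computing H_k = (kernel of ∂_k) / (image of ∂_{k+1}):

  H_0: rank C_0 − rank ∂_1 = 6 − 5 = 1, and the invariant factors of ∂_1 are all 1, so H_0 ≅ Z.
  H_1: rank ker ∂_1 − rank ∂_2 = (15 − 5) − 10 = 0, and ∂_2 has invariant factor 2 > 1, so H_1 ≅ Z/2.
  H_2: rank ker ∂_2 − rank ∂_3 = (10 − 10) − 0 = 0, and there is no ∂_3, so H_2 ≅ 0.

H_0 ≅ Z,  H_1 ≅ Z/2,  H_2 = 0.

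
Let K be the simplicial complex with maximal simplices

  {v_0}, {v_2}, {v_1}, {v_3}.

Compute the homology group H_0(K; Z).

Take the total order v_0 < v_1 < v_2 < v_3 on the vertex set. Then K (dimension 0) consists of the simplices:

  0-simplices (4): [v_0], [v_1], [v_2], [v_3]

giving chain groups C_0 ≅ Z^4.

Now H_k = ker ∂_k / im ∂_{k+1}, so:

  H_0: rank C_0 − rank ∂_1 = 4 − 0 = 4, and there is no ∂_1, so H_0 = Z^4.

(K is a triangulation of a set of 4 points.)

H_0 = Z^4.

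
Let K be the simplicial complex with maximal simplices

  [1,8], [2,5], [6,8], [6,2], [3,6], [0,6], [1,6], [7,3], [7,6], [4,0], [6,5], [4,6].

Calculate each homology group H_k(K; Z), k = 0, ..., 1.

K has 9 vertices, 12 edges.
rank ∂_0 = 0, rank ∂_1 = 8 ⇒ b_0 = 9 − 0 − 8 = 1; all invariant factors of ∂_1 are 1 so no torsion. So H_0 = Z.
rank ∂_1 = 8, rank ∂_2 = 0 ⇒ b_1 = 12 − 8 − 0 = 4. So H_1 = Z^4.

H_0 ≅ Z,  H_1 ≅ Z^4.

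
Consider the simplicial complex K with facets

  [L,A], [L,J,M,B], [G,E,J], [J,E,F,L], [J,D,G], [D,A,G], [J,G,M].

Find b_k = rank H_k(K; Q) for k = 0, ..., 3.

b_0 = 1, b_1 = 1, b_2 = 0, b_3 = 0.

Take the total order A < B < D < E < F < G < J < L < M on the vertex set. Then K (dimension 3) consists of the simplices:

  0-simplices (9): A, B, D, E, F, G, J, L, M
  1-simplices (19): AD, AG, AL, BJ, BL, BM, DG, DJ, EF, EG, EJ, EL, FJ, FL, GJ, GM, JL, JM, LM
  2-simplices (12): ADG, BJL, BJM, BLM, DGJ, EFJ, EFL, EGJ, EJL, FJL, GJM, JLM
  3-simplices (2): BJLM, EFJL

Hence C_0 ≅ Z^9, C_1 ≅ Z^19, C_2 ≅ Z^12, C_3 ≅ Z^2.

The boundary map ∂_1: C_1 → C_0 is given by ∂[p,q] = [q] − [p].
As a 9×19 matrix over Z this has rank 8, with invariant factors (1,1,1,1,1,1,1,1).

Boundary ∂_2: C_2 → C_1 maps a triangle to the signed sum of its edges. For instance
  ∂EGJ = GJ − EJ + EG,
  ∂EFL = FL − EL + EF.
This gives a 19×12 integer matrix of rank 10; reducing to Smith normal form yields diagonal entries (1,1,1,1,1,1,1,1,1,1).

∂_3: C_3 → C_2 sends each 3-simplex σ to the alternating sum Σ_i (−1)^i (σ with its i-th vertex removed). For instance
  ∂BJLM = JLM − BLM + BJM − BJL,
  ∂EFJL = FJL − EJL + EFL − EFJ.
The 12×2 boundary matrix has rank 2 and Smith normal form diag(1,1).

Reading off H_k = ker ∂_k / im ∂_{k+1}:

  H_0: rank C_0 − rank ∂_1 = 9 − 8 = 1, and the invariant factors of ∂_1 are all 1, so H_0 ≅ Z.
  H_1: rank ker ∂_1 − rank ∂_2 = (19 − 8) − 10 = 1, and the invariant factors of ∂_2 are all 1, so H_1 ≅ Z.
  H_2: rank ker ∂_2 − rank ∂_3 = (12 − 10) − 2 = 0, and the invariant factors of ∂_3 are all 1, so H_2 ≅ 0.
  H_3: rank ker ∂_3 − rank ∂_4 = (2 − 2) − 0 = 0, and there is no ∂_4, so H_3 ≅ 0.

As a check, the Euler characteristic is 9 − 19 + 12 − 2 = 0, which agrees with 1 − 1 + 0 − 0 = 0.

Hence the Betti numbers are b_0 = 1, b_1 = 1, b_2 = 0, b_3 = 0.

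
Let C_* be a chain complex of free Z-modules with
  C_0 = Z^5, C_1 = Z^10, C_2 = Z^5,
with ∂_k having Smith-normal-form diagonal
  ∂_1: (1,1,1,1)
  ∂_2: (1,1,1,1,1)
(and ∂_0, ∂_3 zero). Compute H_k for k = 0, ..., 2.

H_0 ≅ Z,  H_1 ≅ Z,  H_2 = 0.

H_0: b_0 = 5 − 0 − 4 = 1; torsion from ∂_1 factors > 1: none. So H_0 ≅ Z.
H_1: b_1 = 10 − 4 − 5 = 1; torsion from ∂_2 factors > 1: none. So H_1 ≅ Z.
H_2: b_2 = 5 − 5 − 0 = 0; torsion from ∂_3 factors > 1: none. So H_2 ≅ 0.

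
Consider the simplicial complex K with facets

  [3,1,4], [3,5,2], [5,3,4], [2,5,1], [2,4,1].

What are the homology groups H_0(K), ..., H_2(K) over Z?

H_0 = Z,  H_1 = Z,  H_2 = 0.

We work with the vertex ordering 1 < 2 < 3 < 4 < 5. The simplices of K, each written with vertices in increasing order, are:

  0-simplices (5): [1], [2], [3], [4], [5]
  1-simplices (10): [1,2], [1,3], [1,4], [1,5], [2,3], [2,4], [2,5], [3,4], [3,5], [4,5]
  2-simplices (5): [1,2,4], [1,2,5], [1,3,4], [2,3,5], [3,4,5]

so the chain groups are C_0 ≅ Z^5, C_1 ≅ Z^10, C_2 ≅ Z^5.

∂_1: C_1 → C_0 is given by ∂[p,q] = [q] − [p].
This gives a 5×10 integer matrix of rank 4; reducing to Smith normal form yields diagonal entries (1,1,1,1).

Boundary ∂_2: C_2 → C_1 acts by ∂[p,q,r] = [q,r] − [p,r] + [p,q]. For instance
  ∂[1,3,4] = [3,4] − [1,4] + [1,3],
  ∂[3,4,5] = [4,5] − [3,5] + [3,4].
This gives a 10×5 integer matrix of rank 5; reducing to Smith normal form yields diagonal entries (1,1,1,1,1).

Now H_k = ker ∂_k / im ∂_{k+1}, so:

  H_0: rank C_0 − rank ∂_1 = 5 − 4 = 1, and the invariant factors of ∂_1 are all 1, so H_0 ≅ Z.
  H_1: rank ker ∂_1 − rank ∂_2 = (10 − 4) − 5 = 1, and the invariant factors of ∂_2 are all 1, so H_1 ≅ Z.
  H_2: rank ker ∂_2 − rank ∂_3 = (5 − 5) − 0 = 0, and there is no ∂_3, so H_2 ≅ 0.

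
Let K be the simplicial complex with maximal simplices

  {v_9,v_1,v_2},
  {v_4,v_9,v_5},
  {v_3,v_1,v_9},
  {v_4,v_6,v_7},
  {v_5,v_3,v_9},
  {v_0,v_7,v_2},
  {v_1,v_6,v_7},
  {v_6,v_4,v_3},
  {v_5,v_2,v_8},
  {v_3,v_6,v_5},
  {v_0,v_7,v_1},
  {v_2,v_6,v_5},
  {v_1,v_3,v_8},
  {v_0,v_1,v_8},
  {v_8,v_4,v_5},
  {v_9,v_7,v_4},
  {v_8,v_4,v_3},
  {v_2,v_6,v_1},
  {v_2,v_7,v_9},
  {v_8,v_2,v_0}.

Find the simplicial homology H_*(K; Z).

Take the total order v_0 < v_1 < v_2 < v_3 < v_4 < v_5 < v_6 < v_7 < v_8 < v_9 on the vertex set. Then K (dimension 2) consists of the simplices:

  0-simplices (10): [v_0], [v_1], [v_2], [v_3], [v_4], [v_5], [v_6], [v_7], [v_8], [v_9]
  1-simplices (30): (30 of them)
  2-simplices (20): (20 of them)

giving chain groups C_0 ≅ Z^10, C_1 ≅ Z^30, C_2 ≅ Z^20.

Boundary ∂_1: C_1 → C_0 sends each edge [p,q] (with p < q) to q − p.
The resulting 10×30 matrix has rank 9, and its Smith normal form has invariant factors (1,1,1,1,1,1,1,1,1).

Boundary ∂_2: C_2 → C_1 sends each 2-simplex [p,q,r] to [q,r] − [p,r] + [p,q]. For instance
  ∂[v_3,v_4,v_8] = [v_4,v_8] − [v_3,v_8] + [v_3,v_4],
  ∂[v_0,v_2,v_8] = [v_2,v_8] − [v_0,v_8] + [v_0,v_2].
The 30×20 boundary matrix has rank 20 and Smith normal form diag(1,1,1,1,1,1,1,1,1,1,1,1,1,1,1,1,1,1,1,2).

From H_k ≅ ker(∂_k) / im(∂_{k+1}) we obtain:

  H_0: rank C_0 − rank ∂_1 = 10 − 9 = 1, and the invariant factors of ∂_1 are all 1, so H_0 = Z.
  H_1: rank ker ∂_1 − rank ∂_2 = (30 − 9) − 20 = 1, and ∂_2 has invariant factor 2 > 1, so H_1 = Z ⊕ Z/2.
  H_2: rank ker ∂_2 − rank ∂_3 = (20 − 20) − 0 = 0, and there is no ∂_3, so H_2 = 0.

H_0 = Z,  H_1 = Z ⊕ Z/2,  H_2 = 0.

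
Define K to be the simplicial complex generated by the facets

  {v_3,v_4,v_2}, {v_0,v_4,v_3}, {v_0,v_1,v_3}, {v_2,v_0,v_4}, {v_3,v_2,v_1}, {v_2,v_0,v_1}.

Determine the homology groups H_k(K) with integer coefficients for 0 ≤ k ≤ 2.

H_0 ≅ Z,  H_1 = 0,  H_2 ≅ Z.

Take the total order v_0 < v_1 < v_2 < v_3 < v_4 on the vertex set. Then K (dimension 2) consists of the simplices:

  0-simplices (5): [v_0], [v_1], [v_2], [v_3], [v_4]
  1-simplices (9): [v_0,v_1], [v_0,v_2], [v_0,v_3], [v_0,v_4], [v_1,v_2], [v_1,v_3], [v_2,v_3], [v_2,v_4], [v_3,v_4]
  2-simplices (6): [v_0,v_1,v_2], [v_0,v_1,v_3], [v_0,v_2,v_4], [v_0,v_3,v_4], [v_1,v_2,v_3], [v_2,v_3,v_4]

Hence C_0 ≅ Z^5, C_1 ≅ Z^9, C_2 ≅ Z^6.

The boundary map ∂_1: C_1 → C_0 is given by ∂[p,q] = [q] − [p].
The 5×9 boundary matrix has rank 4 and Smith normal form diag(1,1,1,1).

∂_2: C_2 → C_1 maps a triangle to the signed sum of its edges. For instance
  ∂[v_2,v_3,v_4] = [v_3,v_4] − [v_2,v_4] + [v_2,v_3],
  ∂[v_0,v_3,v_4] = [v_3,v_4] − [v_0,v_4] + [v_0,v_3].
As a 9×6 matrix over Z this has rank 5, with invariant factors (1,1,1,1,1).

Reading off H_k = ker ∂_k / im ∂_{k+1}:

  H_0: rank C_0 − rank ∂_1 = 5 − 4 = 1, and the invariant factors of ∂_1 are all 1, so H_0 ≅ Z.
  H_1: rank ker ∂_1 − rank ∂_2 = (9 − 4) − 5 = 0, and the invariant factors of ∂_2 are all 1, so H_1 ≅ 0.
  H_2: rank ker ∂_2 − rank ∂_3 = (6 − 5) − 0 = 1, and there is no ∂_3, so H_2 ≅ Z.

(K is a triangulation of the 2-sphere S^2.)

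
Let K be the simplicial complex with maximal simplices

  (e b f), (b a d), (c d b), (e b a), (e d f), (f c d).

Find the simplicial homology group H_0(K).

Order the vertices as a < b < c < d < e < f. Listing each simplex with vertices in this order, K has dimension 2 with simplices:

  0-simplices (6): a, b, c, d, e, f
  1-simplices (12): ab, ad, ae, bc, bd, be, bf, cd, cf, de, df, ef
  2-simplices (6): abd, abe, bcd, bef, cdf, def

Hence C_0 ≅ Z^6, C_1 ≅ Z^12, C_2 ≅ Z^6.

∂_1: C_1 → C_0 maps an edge to its endpoints' difference, ∂[p,q] = q − p.
This gives a 6×12 integer matrix of rank 5; reducing to Smith normal form yields diagonal entries (1,1,1,1,1).

∂_2: C_2 → C_1 maps a triangle to the signed sum of its edges. For instance
  ∂bef = ef − bf + be,
  ∂bcd = cd − bd + bc.
The resulting 12×6 matrix has rank 6, and its Smith normal form has invariant factors (1,1,1,1,1,1).

Reading off H_k = ker ∂_k / im ∂_{k+1}:

  H_0: rank C_0 − rank ∂_1 = 6 − 5 = 1, and the invariant factors of ∂_1 are all 1, so H_0 = Z.

(K is a triangulation of the cylinder S^1 x I.)

H_0 = Z.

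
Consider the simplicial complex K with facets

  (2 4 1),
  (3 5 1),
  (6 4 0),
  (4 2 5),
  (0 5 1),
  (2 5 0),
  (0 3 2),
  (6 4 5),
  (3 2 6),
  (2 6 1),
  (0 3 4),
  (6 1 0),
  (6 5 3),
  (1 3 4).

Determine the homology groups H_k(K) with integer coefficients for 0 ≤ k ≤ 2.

Order the vertices as 0 < 1 < 2 < 3 < 4 < 5 < 6. Listing each simplex with vertices in this order, K has dimension 2 with simplices:

  0-simplices (7): [0], [1], [2], [3], [4], [5], [6]
  1-simplices (21): [0,1], [0,2], [0,3], [0,4], [0,5], [0,6], [1,2], [1,3], [1,4], [1,5], [1,6], [2,3], [2,4], [2,5], [2,6], [3,4], [3,5], [3,6], [4,5], [4,6], [5,6]
  2-simplices (14): [0,1,5], [0,1,6], [0,2,3], [0,2,5], [0,3,4], [0,4,6], [1,2,4], [1,2,6], [1,3,4], [1,3,5], [2,3,6], [2,4,5], [3,5,6], [4,5,6]

so the chain groups are C_0 ≅ Z^7, C_1 ≅ Z^21, C_2 ≅ Z^14.

∂_1: C_1 → C_0 maps an edge to its endpoints' difference, ∂[p,q] = q − p.
The 7×21 boundary matrix has rank 6 and Smith normal form diag(1,1,1,1,1,1).

∂_2: C_2 → C_1 acts by ∂[p,q,r] = [q,r] − [p,r] + [p,q]. For instance
  ∂[0,1,5] = [1,5] − [0,5] + [0,1],
  ∂[1,3,5] = [3,5] − [1,5] + [1,3].
This gives a 21×14 integer matrix of rank 13; reducing to Smith normal form yields diagonal entries (1,1,1,1,1,1,1,1,1,1,1,1,1).

Reading off H_k = ker ∂_k / im ∂_{k+1}:

  H_0: rank C_0 − rank ∂_1 = 7 − 6 = 1, and the invariant factors of ∂_1 are all 1, so H_0 ≅ Z.
  H_1: rank ker ∂_1 − rank ∂_2 = (21 − 6) − 13 = 2, and the invariant factors of ∂_2 are all 1, so H_1 ≅ Z^2.
  H_2: rank ker ∂_2 − rank ∂_3 = (14 − 13) − 0 = 1, and there is no ∂_3, so H_2 ≅ Z.

As a check, the Euler characteristic is 7 − 21 + 14 = 0, which agrees with 1 − 2 + 1 = 0.

H_0 ≅ Z,  H_1 ≅ Z^2,  H_2 ≅ Z.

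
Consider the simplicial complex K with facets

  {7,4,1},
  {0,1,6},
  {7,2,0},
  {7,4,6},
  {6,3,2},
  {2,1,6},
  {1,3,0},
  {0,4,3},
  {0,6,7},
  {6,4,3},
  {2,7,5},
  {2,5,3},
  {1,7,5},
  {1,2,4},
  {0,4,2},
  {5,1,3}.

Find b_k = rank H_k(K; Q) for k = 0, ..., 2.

Take the total order 0 < 1 < 2 < 3 < 4 < 5 < 6 < 7 on the vertex set. Then K (dimension 2) consists of the simplices:

  0-simplices (8): [0], [1], [2], [3], [4], [5], [6], [7]
  1-simplices (24): (24 of them)
  2-simplices (16): [0,1,3], [0,1,6], [0,2,4], [0,2,7], [0,3,4], [0,6,7], [1,2,4], [1,2,6], [1,3,5], [1,4,7], [1,5,7], [2,3,5], [2,3,6], [2,5,7], [3,4,6], [4,6,7]

Hence C_0 ≅ Z^8, C_1 ≅ Z^24, C_2 ≅ Z^16.

The boundary map ∂_1: C_1 → C_0 is given by ∂[p,q] = [q] − [p]. For instance
  ∂[6,7] = [7] − [6].
The 8×24 boundary matrix has rank 7 and Smith normal form diag(1,1,1,1,1,1,1).

∂_2: C_2 → C_1 sends each 2-simplex [p,q,r] to [q,r] − [p,r] + [p,q]. For instance
  ∂[3,4,6] = [4,6] − [3,6] + [3,4],
  ∂[4,6,7] = [6,7] − [4,7] + [4,6].
The 24×16 boundary matrix has rank 15 and Smith normal form diag(1,1,1,1,1,1,1,1,1,1,1,1,1,1,1).

Now H_k = ker ∂_k / im ∂_{k+1}, so:

  H_0: rank C_0 − rank ∂_1 = 8 − 7 = 1, and the invariant factors of ∂_1 are all 1, so H_0 = Z.
  H_1: rank ker ∂_1 − rank ∂_2 = (24 − 7) − 15 = 2, and the invariant factors of ∂_2 are all 1, so H_1 = Z^2.
  H_2: rank ker ∂_2 − rank ∂_3 = (16 − 15) − 0 = 1, and there is no ∂_3, so H_2 = Z.

(K is a triangulation of the torus T^2.)

Hence the Betti numbers are b_0 = 1, b_1 = 2, b_2 = 1.

b_0 = 1, b_1 = 2, b_2 = 1.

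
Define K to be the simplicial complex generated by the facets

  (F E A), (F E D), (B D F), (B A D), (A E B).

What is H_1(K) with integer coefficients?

Take the total order A < B < D < E < F on the vertex set. Then K (dimension 2) consists of the simplices:

  0-simplices (5): A, B, D, E, F
  1-simplices (10): AB, AD, AE, AF, BD, BE, BF, DE, DF, EF
  2-simplices (5): ABD, ABE, AEF, BDF, DEF

Hence C_0 ≅ Z^5, C_1 ≅ Z^10, C_2 ≅ Z^5.

Boundary ∂_1: C_1 → C_0 maps an edge to its endpoints' difference, ∂[p,q] = q − p. For instance
  ∂DF = F − D.
The resulting 5×10 matrix has rank 4, and its Smith normal form has invariant factors (1,1,1,1).

Boundary ∂_2: C_2 → C_1 acts by ∂[p,q,r] = [q,r] − [p,r] + [p,q]. For instance
  ∂ABD = BD − AD + AB,
  ∂BDF = DF − BF + BD.
As a 10×5 matrix over Z this has rank 5, with invariant factors (1,1,1,1,1).

Now H_k = ker ∂_k / im ∂_{k+1}, so:

  H_1: rank ker ∂_1 − rank ∂_2 = (10 − 4) − 5 = 1, and the invariant factors of ∂_2 are all 1, so H_1 = Z.

H_1 = Z.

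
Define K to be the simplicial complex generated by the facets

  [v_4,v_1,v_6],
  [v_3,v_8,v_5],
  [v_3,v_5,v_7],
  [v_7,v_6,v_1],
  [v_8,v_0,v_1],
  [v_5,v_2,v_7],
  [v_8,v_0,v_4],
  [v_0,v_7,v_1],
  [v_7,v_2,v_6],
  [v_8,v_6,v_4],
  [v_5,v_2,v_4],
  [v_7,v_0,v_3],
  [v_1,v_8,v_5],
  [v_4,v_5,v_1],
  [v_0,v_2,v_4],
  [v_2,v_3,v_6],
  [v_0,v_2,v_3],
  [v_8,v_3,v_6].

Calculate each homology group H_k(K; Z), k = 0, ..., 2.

K has 9 vertices, 27 edges, 18 triangles.
rank ∂_0 = 0, rank ∂_1 = 8 ⇒ b_0 = 9 − 0 − 8 = 1; all invariant factors of ∂_1 are 1 so no torsion. So H_0 = Z.
rank ∂_1 = 8, rank ∂_2 = 18 ⇒ b_1 = 27 − 8 − 18 = 1; ∂_2 has invariant factor(s) [2] giving torsion. So H_1 = Z ⊕ Z/2.
rank ∂_2 = 18, rank ∂_3 = 0 ⇒ b_2 = 18 − 18 − 0 = 0. So H_2 = 0.

H_0 ≅ Z,  H_1 ≅ Z ⊕ Z/2,  H_2 = 0.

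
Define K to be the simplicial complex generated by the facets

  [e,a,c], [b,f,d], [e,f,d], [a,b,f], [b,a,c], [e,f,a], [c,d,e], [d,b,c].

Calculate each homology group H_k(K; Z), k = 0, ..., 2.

K has 6 vertices, 12 edges, 8 triangles.
rank ∂_0 = 0, rank ∂_1 = 5 ⇒ b_0 = 6 − 0 − 5 = 1; all invariant factors of ∂_1 are 1 so no torsion. So H_0 ≅ Z.
rank ∂_1 = 5, rank ∂_2 = 7 ⇒ b_1 = 12 − 5 − 7 = 0; all invariant factors of ∂_2 are 1 so no torsion. So H_1 ≅ 0.
rank ∂_2 = 7, rank ∂_3 = 0 ⇒ b_2 = 8 − 7 − 0 = 1. So H_2 ≅ Z.

H_0 = Z,  H_1 = 0,  H_2 = Z.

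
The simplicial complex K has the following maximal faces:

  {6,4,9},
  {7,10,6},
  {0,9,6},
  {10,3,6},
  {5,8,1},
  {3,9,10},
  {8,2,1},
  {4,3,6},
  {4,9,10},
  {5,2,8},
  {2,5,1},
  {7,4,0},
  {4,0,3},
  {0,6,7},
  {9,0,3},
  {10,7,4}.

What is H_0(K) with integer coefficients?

Order the vertices as 0 < 1 < 2 < 3 < 4 < 5 < 6 < 7 < 8 < 9 < 10. Listing each simplex with vertices in this order, K has dimension 2 with simplices:

  0-simplices (11): [0], [1], [2], [3], [4], [5], [6], [7], [8], [9], [10]
  1-simplices (24): (24 of them)
  2-simplices (16): [0,3,4], [0,3,9], [0,4,7], [0,6,7], [0,6,9], [1,2,5], [1,2,8], [1,5,8], [2,5,8], [3,4,6], [3,6,10], [3,9,10], [4,6,9], [4,7,10], [4,9,10], [6,7,10]

Hence C_0 ≅ Z^11, C_1 ≅ Z^24, C_2 ≅ Z^16.

Boundary ∂_1: C_1 → C_0 is given by ∂[p,q] = [q] − [p].
The resulting 11×24 matrix has rank 9, and its Smith normal form has invariant factors (1,1,1,1,1,1,1,1,1).

The boundary map ∂_2: C_2 → C_1 maps a triangle to the signed sum of its edges. For instance
  ∂[3,6,10] = [6,10] − [3,10] + [3,6],
  ∂[6,7,10] = [7,10] − [6,10] + [6,7].
The resulting 24×16 matrix has rank 15, and its Smith normal form has invariant factors (1,1,1,1,1,1,1,1,1,1,1,1,1,1,2).

Now H_k = ker ∂_k / im ∂_{k+1}, so:

  H_0: rank C_0 − rank ∂_1 = 11 − 9 = 2, and the invariant factors of ∂_1 are all 1, so H_0 ≅ Z^2.

H_0 = Z^2.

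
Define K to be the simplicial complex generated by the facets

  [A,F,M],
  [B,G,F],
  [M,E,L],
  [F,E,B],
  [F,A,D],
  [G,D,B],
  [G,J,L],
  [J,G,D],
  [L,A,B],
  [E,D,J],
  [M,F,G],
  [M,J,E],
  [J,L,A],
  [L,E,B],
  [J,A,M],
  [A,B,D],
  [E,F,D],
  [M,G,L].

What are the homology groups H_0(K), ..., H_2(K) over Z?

We work with the vertex ordering A < B < D < E < F < G < J < L < M. The simplices of K, each written with vertices in increasing order, are:

  0-simplices (9): A, B, D, E, F, G, J, L, M
  1-simplices (27): AB, AD, AF, AJ, AL, AM, BD, BE, BF, BG, BL, DE, DF, DG, DJ, EF, EJ, EL, EM, FG, FM, GJ, GL, GM, JL, JM, LM
  2-simplices (18): ABD, ABL, ADF, AFM, AJL, AJM, BDG, BEF, BEL, BFG, DEF, DEJ, DGJ, EJM, ELM, FGM, GJL, GLM

Hence C_0 ≅ Z^9, C_1 ≅ Z^27, C_2 ≅ Z^18.

The boundary map ∂_1: C_1 → C_0 is given by ∂[p,q] = [q] − [p]. For instance
  ∂FG = G − F.
This gives a 9×27 integer matrix of rank 8; reducing to Smith normal form yields diagonal entries (1,1,1,1,1,1,1,1).

Boundary ∂_2: C_2 → C_1 maps a triangle to the signed sum of its edges. For instance
  ∂ADF = DF − AF + AD,
  ∂AJM = JM − AM + AJ.
As a 27×18 matrix over Z this has rank 18, with invariant factors (1,1,1,1,1,1,1,1,1,1,1,1,1,1,1,1,1,2).

Reading off H_k = ker ∂_k / im ∂_{k+1}:

  H_0: rank C_0 − rank ∂_1 = 9 − 8 = 1, and the invariant factors of ∂_1 are all 1, so H_0 ≅ Z.
  H_1: rank ker ∂_1 − rank ∂_2 = (27 − 8) − 18 = 1, and ∂_2 has invariant factor 2 > 1, so H_1 ≅ Z × Z/2.
  H_2: rank ker ∂_2 − rank ∂_3 = (18 − 18) − 0 = 0, and there is no ∂_3, so H_2 ≅ 0.

As a check, the Euler characteristic is 9 − 27 + 18 = 0, which agrees with 1 − 1 + 0 = 0.

H_0 = Z,  H_1 = Z × Z/2,  H_2 = 0.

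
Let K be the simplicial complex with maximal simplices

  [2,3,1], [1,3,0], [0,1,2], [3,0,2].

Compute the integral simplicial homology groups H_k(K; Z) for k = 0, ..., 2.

K has 4 vertices, 6 edges, 4 triangles.
rank ∂_0 = 0, rank ∂_1 = 3 ⇒ b_0 = 4 − 0 − 3 = 1; all invariant factors of ∂_1 are 1 so no torsion. So H_0 = Z.
rank ∂_1 = 3, rank ∂_2 = 3 ⇒ b_1 = 6 − 3 − 3 = 0; all invariant factors of ∂_2 are 1 so no torsion. So H_1 = 0.
rank ∂_2 = 3, rank ∂_3 = 0 ⇒ b_2 = 4 − 3 − 0 = 1. So H_2 = Z.

H_0 ≅ Z,  H_1 = 0,  H_2 ≅ Z.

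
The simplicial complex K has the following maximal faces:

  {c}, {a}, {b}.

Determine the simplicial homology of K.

H_0 = Z^3.

We work with the vertex ordering a < b < c. The simplices of K, each written with vertices in increasing order, are:

  0-simplices (3): a, b, c

giving chain groups C_0 ≅ Z^3.

From H_k ≅ ker(∂_k) / im(∂_{k+1}) we obtain:

  H_0: rank C_0 − rank ∂_1 = 3 − 0 = 3, and there is no ∂_1, so H_0 ≅ Z^3.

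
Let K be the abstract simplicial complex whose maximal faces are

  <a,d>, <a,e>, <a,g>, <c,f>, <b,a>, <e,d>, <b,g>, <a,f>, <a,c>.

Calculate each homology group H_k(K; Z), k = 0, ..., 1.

Take the total order a < b < c < d < e < f < g on the vertex set. Then K (dimension 1) consists of the simplices:

  0-simplices (7): a, b, c, d, e, f, g
  1-simplices (9): ab, ac, ad, ae, af, ag, bg, cf, de

Hence C_0 ≅ Z^7, C_1 ≅ Z^9.

The boundary map ∂_1: C_1 → C_0 sends each edge [p,q] (with p < q) to q − p. For instance
  ∂cf = f − c.
The resulting 7×9 matrix has rank 6, and its Smith normal form has invariant factors (1,1,1,1,1,1).

Reading off H_k = ker ∂_k / im ∂_{k+1}:

  H_0: rank C_0 − rank ∂_1 = 7 − 6 = 1, and the invariant factors of ∂_1 are all 1, so H_0 = Z.
  H_1: rank ker ∂_1 − rank ∂_2 = (9 − 6) − 0 = 3, and there is no ∂_2, so H_1 = Z^3.

As a check, the Euler characteristic is 7 − 9 = -2, which agrees with 1 − 3 = -2.

H_0 = Z,  H_1 = Z^3.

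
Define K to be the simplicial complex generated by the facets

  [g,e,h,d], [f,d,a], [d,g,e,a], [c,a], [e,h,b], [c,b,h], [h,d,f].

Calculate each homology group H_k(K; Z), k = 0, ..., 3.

Fix the vertex order a < b < c < d < e < f < g < h and write every simplex with vertices in increasing order. Then dim K = 3 and the simplices of K are:

  0-simplices (8): a, b, c, d, e, f, g, h
  1-simplices (17): ac, ad, ae, af, ag, bc, be, bh, ch, de, df, dg, dh, eg, eh, fh, gh
  2-simplices (11): ade, adf, adg, aeg, bch, beh, deg, deh, dfh, dgh, egh
  3-simplices (2): adeg, degh

Hence C_0 ≅ Z^8, C_1 ≅ Z^17, C_2 ≅ Z^11, C_3 ≅ Z^2.

∂_1: C_1 → C_0 sends each edge [p,q] (with p < q) to q − p. For instance
  ∂be = e − b.
This gives a 8×17 integer matrix of rank 7; reducing to Smith normal form yields diagonal entries (1,1,1,1,1,1,1).

The boundary map ∂_2: C_2 → C_1 sends each 2-simplex [p,q,r] to [q,r] − [p,r] + [p,q]. For instance
  ∂egh = gh − eh + eg,
  ∂bch = ch − bh + bc.
The 17×11 boundary matrix has rank 9 and Smith normal form diag(1,1,1,1,1,1,1,1,1).

∂_3: C_3 → C_2 sends each 3-simplex σ to the alternating sum Σ_i (−1)^i (σ with its i-th vertex removed). For instance
  ∂degh = egh − dgh + deh − deg,
  ∂adeg = deg − aeg + adg − ade.
The resulting 11×2 matrix has rank 2, and its Smith normal form has invariant factors (1,1).

Now H_k = ker ∂_k / im ∂_{k+1}, so:

  H_0: rank C_0 − rank ∂_1 = 8 − 7 = 1, and the invariant factors of ∂_1 are all 1, so H_0 = Z.
  H_1: rank ker ∂_1 − rank ∂_2 = (17 − 7) − 9 = 1, and the invariant factors of ∂_2 are all 1, so H_1 = Z.
  H_2: rank ker ∂_2 − rank ∂_3 = (11 − 9) − 2 = 0, and the invariant factors of ∂_3 are all 1, so H_2 = 0.
  H_3: rank ker ∂_3 − rank ∂_4 = (2 − 2) − 0 = 0, and there is no ∂_4, so H_3 = 0.

As a check, the Euler characteristic is 8 − 17 + 11 − 2 = 0, which agrees with 1 − 1 + 0 − 0 = 0.

H_0 ≅ Z,  H_1 ≅ Z,  H_2 = 0,  H_3 = 0.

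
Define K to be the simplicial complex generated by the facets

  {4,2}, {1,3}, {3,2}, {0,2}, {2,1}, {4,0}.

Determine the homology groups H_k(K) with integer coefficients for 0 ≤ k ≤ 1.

H_0 = Z,  H_1 = Z^2.

Order the vertices as 0 < 1 < 2 < 3 < 4. Listing each simplex with vertices in this order, K has dimension 1 with simplices:

  0-simplices (5): [0], [1], [2], [3], [4]
  1-simplices (6): [0,2], [0,4], [1,2], [1,3], [2,3], [2,4]

so the chain groups are C_0 ≅ Z^5, C_1 ≅ Z^6.

Boundary ∂_1: C_1 → C_0 maps an edge to its endpoints' difference, ∂[p,q] = q − p.
The 5×6 boundary matrix has rank 4 and Smith normal form diag(1,1,1,1).

From H_k ≅ ker(∂_k) / im(∂_{k+1}) we obtain:

  H_0: rank C_0 − rank ∂_1 = 5 − 4 = 1, and the invariant factors of ∂_1 are all 1, so H_0 ≅ Z.
  H_1: rank ker ∂_1 − rank ∂_2 = (6 − 4) − 0 = 2, and there is no ∂_2, so H_1 ≅ Z^2.

As a check, the Euler characteristic is 5 − 6 = -1, which agrees with 1 − 2 = -1.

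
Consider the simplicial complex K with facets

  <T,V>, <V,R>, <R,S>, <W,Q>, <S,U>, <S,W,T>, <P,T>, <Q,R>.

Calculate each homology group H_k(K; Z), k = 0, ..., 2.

Order the vertices as P < Q < R < S < T < U < V < W. Listing each simplex with vertices in this order, K has dimension 2 with simplices:

  0-simplices (8): P, Q, R, S, T, U, V, W
  1-simplices (10): PT, QR, QW, RS, RV, ST, SU, SW, TV, TW
  2-simplices (1): STW

Hence C_0 ≅ Z^8, C_1 ≅ Z^10, C_2 ≅ Z^1.

The boundary map ∂_1: C_1 → C_0 maps an edge to its endpoints' difference, ∂[p,q] = q − p. For instance
  ∂SW = W − S.
As a 8×10 matrix over Z this has rank 7, with invariant factors (1,1,1,1,1,1,1).

∂_2: C_2 → C_1 sends each 2-simplex [p,q,r] to [q,r] − [p,r] + [p,q]. For instance
  ∂STW = TW − SW + ST.
As a 10×1 matrix over Z this has rank 1, with invariant factors (1).

Reading off H_k = ker ∂_k / im ∂_{k+1}:

  H_0: rank C_0 − rank ∂_1 = 8 − 7 = 1, and the invariant factors of ∂_1 are all 1, so H_0 ≅ Z.
  H_1: rank ker ∂_1 − rank ∂_2 = (10 − 7) − 1 = 2, and the invariant factors of ∂_2 are all 1, so H_1 ≅ Z^2.
  H_2: rank ker ∂_2 − rank ∂_3 = (1 − 1) − 0 = 0, and there is no ∂_3, so H_2 ≅ 0.

As a check, the Euler characteristic is 8 − 10 + 1 = -1, which agrees with 1 − 2 + 0 = -1.

H_0 ≅ Z,  H_1 ≅ Z^2,  H_2 = 0.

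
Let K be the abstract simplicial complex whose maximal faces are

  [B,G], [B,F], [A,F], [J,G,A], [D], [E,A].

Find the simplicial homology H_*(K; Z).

Take the total order A < B < D < E < F < G < J on the vertex set. Then K (dimension 2) consists of the simplices:

  0-simplices (7): A, B, D, E, F, G, J
  1-simplices (7): AE, AF, AG, AJ, BF, BG, GJ
  2-simplices (1): AGJ

Hence C_0 ≅ Z^7, C_1 ≅ Z^7, C_2 ≅ Z^1.

The boundary map ∂_1: C_1 → C_0 is given by ∂[p,q] = [q] − [p]. For instance
  ∂AJ = J − A.
This gives a 7×7 integer matrix of rank 5; reducing to Smith normal form yields diagonal entries (1,1,1,1,1).

Boundary ∂_2: C_2 → C_1 sends each 2-simplex [p,q,r] to [q,r] − [p,r] + [p,q]. For instance
  ∂AGJ = GJ − AJ + AG.
The 7×1 boundary matrix has rank 1 and Smith normal form diag(1).

Reading off H_k = ker ∂_k / im ∂_{k+1}:

  H_0: rank C_0 − rank ∂_1 = 7 − 5 = 2, and the invariant factors of ∂_1 are all 1, so H_0 ≅ Z^2.
  H_1: rank ker ∂_1 − rank ∂_2 = (7 − 5) − 1 = 1, and the invariant factors of ∂_2 are all 1, so H_1 ≅ Z.
  H_2: rank ker ∂_2 − rank ∂_3 = (1 − 1) − 0 = 0, and there is no ∂_3, so H_2 ≅ 0.

As a check, the Euler characteristic is 7 − 7 + 1 = 1, which agrees with 2 − 1 + 0 = 1.

H_0 ≅ Z^2,  H_1 ≅ Z,  H_2 = 0.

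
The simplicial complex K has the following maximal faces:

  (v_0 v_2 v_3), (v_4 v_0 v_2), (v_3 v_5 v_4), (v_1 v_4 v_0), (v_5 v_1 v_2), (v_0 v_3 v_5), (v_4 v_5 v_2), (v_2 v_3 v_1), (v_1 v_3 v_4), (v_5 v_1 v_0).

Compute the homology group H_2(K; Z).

K has 6 vertices, 15 edges, 10 triangles.
rank ∂_2 = 10, rank ∂_3 = 0 ⇒ b_2 = 10 − 10 − 0 = 0. So H_2 ≅ 0.

H_2 = 0.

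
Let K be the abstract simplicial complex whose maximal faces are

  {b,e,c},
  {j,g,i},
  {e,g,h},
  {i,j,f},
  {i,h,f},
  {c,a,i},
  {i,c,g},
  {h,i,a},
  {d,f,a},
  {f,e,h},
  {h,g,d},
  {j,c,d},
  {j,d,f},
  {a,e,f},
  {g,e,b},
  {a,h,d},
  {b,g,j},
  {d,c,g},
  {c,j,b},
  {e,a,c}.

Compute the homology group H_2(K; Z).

H_2 = 0.

We work with the vertex ordering a < b < c < d < e < f < g < h < i < j. The simplices of K, each written with vertices in increasing order, are:

  0-simplices (10): a, b, c, d, e, f, g, h, i, j
  1-simplices (30): ac, ad, ae, af, ah, ai, bc, be, bg, bj, cd, ce, cg, ci, cj, df, dg, dh, dj, ef, eg, eh, fh, fi, fj, gh, gi, gj, hi, ij
  2-simplices (20): ace, aci, adf, adh, aef, ahi, bce, bcj, beg, bgj, cdg, cdj, cgi, dfj, dgh, efh, egh, fhi, fij, gij

so the chain groups are C_0 ≅ Z^10, C_1 ≅ Z^30, C_2 ≅ Z^20.

Boundary ∂_1: C_1 → C_0 sends each edge [p,q] (with p < q) to q − p.
This gives a 10×30 integer matrix of rank 9; reducing to Smith normal form yields diagonal entries (1,1,1,1,1,1,1,1,1).

Boundary ∂_2: C_2 → C_1 maps a triangle to the signed sum of its edges. For instance
  ∂cdj = dj − cj + cd,
  ∂adh = dh − ah + ad.
The resulting 30×20 matrix has rank 20, and its Smith normal form has invariant factors (1,1,1,1,1,1,1,1,1,1,1,1,1,1,1,1,1,1,1,2).

Now H_k = ker ∂_k / im ∂_{k+1}, so:

  H_2: rank ker ∂_2 − rank ∂_3 = (20 − 20) − 0 = 0, and there is no ∂_3, so H_2 ≅ 0.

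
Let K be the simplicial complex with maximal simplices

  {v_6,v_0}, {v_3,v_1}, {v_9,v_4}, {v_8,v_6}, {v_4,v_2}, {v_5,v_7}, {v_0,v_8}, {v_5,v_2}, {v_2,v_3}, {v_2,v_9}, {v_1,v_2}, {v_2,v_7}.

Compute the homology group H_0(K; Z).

Take the total order v_0 < v_1 < v_2 < v_3 < v_4 < v_5 < v_6 < v_7 < v_8 < v_9 on the vertex set. Then K (dimension 1) consists of the simplices:

  0-simplices (10): [v_0], [v_1], [v_2], [v_3], [v_4], [v_5], [v_6], [v_7], [v_8], [v_9]
  1-simplices (12): [v_0,v_6], [v_0,v_8], [v_1,v_2], [v_1,v_3], [v_2,v_3], [v_2,v_4], [v_2,v_5], [v_2,v_7], [v_2,v_9], [v_4,v_9], [v_5,v_7], [v_6,v_8]

giving chain groups C_0 ≅ Z^10, C_1 ≅ Z^12.

Boundary ∂_1: C_1 → C_0 maps an edge to its endpoints' difference, ∂[p,q] = q − p. For instance
  ∂[v_1,v_3] = [v_3] − [v_1].
As a 10×12 matrix over Z this has rank 8, with invariant factors (1,1,1,1,1,1,1,1).

Computing H_k = (kernel of ∂_k) / (image of ∂_{k+1}):

  H_0: rank C_0 − rank ∂_1 = 10 − 8 = 2, and the invariant factors of ∂_1 are all 1, so H_0 ≅ Z^2.

H_0 ≅ Z^2.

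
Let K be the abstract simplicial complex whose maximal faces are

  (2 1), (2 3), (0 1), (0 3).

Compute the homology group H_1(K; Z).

H_1 ≅ Z.

Fix the vertex order 0 < 1 < 2 < 3 and write every simplex with vertices in increasing order. Then dim K = 1 and the simplices of K are:

  0-simplices (4): [0], [1], [2], [3]
  1-simplices (4): [0,1], [0,3], [1,2], [2,3]

giving chain groups C_0 ≅ Z^4, C_1 ≅ Z^4.

The boundary map ∂_1: C_1 → C_0 is given by ∂[p,q] = [q] − [p].
This gives a 4×4 integer matrix of rank 3; reducing to Smith normal form yields diagonal entries (1,1,1).

From H_k ≅ ker(∂_k) / im(∂_{k+1}) we obtain:

  H_1: rank ker ∂_1 − rank ∂_2 = (4 − 3) − 0 = 1, and there is no ∂_2, so H_1 = Z.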